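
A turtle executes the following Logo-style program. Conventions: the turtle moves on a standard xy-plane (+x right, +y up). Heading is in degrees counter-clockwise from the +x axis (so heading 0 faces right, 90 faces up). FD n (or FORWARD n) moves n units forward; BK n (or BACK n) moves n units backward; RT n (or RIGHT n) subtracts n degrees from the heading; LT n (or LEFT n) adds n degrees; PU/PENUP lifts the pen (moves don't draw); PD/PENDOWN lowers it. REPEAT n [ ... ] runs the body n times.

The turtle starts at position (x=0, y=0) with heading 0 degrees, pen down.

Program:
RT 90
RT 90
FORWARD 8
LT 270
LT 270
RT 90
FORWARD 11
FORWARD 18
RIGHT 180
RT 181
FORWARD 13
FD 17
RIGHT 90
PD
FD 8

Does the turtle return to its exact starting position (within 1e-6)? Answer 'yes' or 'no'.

Answer: no

Derivation:
Executing turtle program step by step:
Start: pos=(0,0), heading=0, pen down
RT 90: heading 0 -> 270
RT 90: heading 270 -> 180
FD 8: (0,0) -> (-8,0) [heading=180, draw]
LT 270: heading 180 -> 90
LT 270: heading 90 -> 0
RT 90: heading 0 -> 270
FD 11: (-8,0) -> (-8,-11) [heading=270, draw]
FD 18: (-8,-11) -> (-8,-29) [heading=270, draw]
RT 180: heading 270 -> 90
RT 181: heading 90 -> 269
FD 13: (-8,-29) -> (-8.227,-41.998) [heading=269, draw]
FD 17: (-8.227,-41.998) -> (-8.524,-58.995) [heading=269, draw]
RT 90: heading 269 -> 179
PD: pen down
FD 8: (-8.524,-58.995) -> (-16.522,-58.856) [heading=179, draw]
Final: pos=(-16.522,-58.856), heading=179, 6 segment(s) drawn

Start position: (0, 0)
Final position: (-16.522, -58.856)
Distance = 61.131; >= 1e-6 -> NOT closed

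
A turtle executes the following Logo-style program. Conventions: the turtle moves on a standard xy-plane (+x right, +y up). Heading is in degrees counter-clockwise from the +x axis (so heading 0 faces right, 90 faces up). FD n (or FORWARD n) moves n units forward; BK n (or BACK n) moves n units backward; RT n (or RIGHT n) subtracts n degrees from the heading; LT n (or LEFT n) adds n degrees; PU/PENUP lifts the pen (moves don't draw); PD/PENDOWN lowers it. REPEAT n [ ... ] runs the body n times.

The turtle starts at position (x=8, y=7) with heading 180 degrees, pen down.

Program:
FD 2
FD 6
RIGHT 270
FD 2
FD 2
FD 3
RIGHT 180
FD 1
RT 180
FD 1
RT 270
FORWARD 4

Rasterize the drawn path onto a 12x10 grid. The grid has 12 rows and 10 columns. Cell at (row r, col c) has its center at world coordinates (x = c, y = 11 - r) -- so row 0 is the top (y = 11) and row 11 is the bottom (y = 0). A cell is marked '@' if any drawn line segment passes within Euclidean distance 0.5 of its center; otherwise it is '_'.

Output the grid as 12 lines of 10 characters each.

Answer: __________
__________
__________
__________
@@@@@@@@@_
@_________
@_________
@_________
@_________
@_________
@_________
@@@@@_____

Derivation:
Segment 0: (8,7) -> (6,7)
Segment 1: (6,7) -> (0,7)
Segment 2: (0,7) -> (0,5)
Segment 3: (0,5) -> (0,3)
Segment 4: (0,3) -> (0,0)
Segment 5: (0,0) -> (0,1)
Segment 6: (0,1) -> (0,0)
Segment 7: (0,0) -> (4,0)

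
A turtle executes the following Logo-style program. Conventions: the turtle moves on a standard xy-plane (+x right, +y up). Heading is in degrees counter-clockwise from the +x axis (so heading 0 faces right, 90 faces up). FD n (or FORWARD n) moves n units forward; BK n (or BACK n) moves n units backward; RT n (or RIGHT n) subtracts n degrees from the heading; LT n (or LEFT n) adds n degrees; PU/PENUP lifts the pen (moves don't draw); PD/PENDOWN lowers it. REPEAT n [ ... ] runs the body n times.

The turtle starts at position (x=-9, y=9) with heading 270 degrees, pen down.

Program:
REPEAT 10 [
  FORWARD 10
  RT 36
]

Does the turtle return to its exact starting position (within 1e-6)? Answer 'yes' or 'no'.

Answer: yes

Derivation:
Executing turtle program step by step:
Start: pos=(-9,9), heading=270, pen down
REPEAT 10 [
  -- iteration 1/10 --
  FD 10: (-9,9) -> (-9,-1) [heading=270, draw]
  RT 36: heading 270 -> 234
  -- iteration 2/10 --
  FD 10: (-9,-1) -> (-14.878,-9.09) [heading=234, draw]
  RT 36: heading 234 -> 198
  -- iteration 3/10 --
  FD 10: (-14.878,-9.09) -> (-24.388,-12.18) [heading=198, draw]
  RT 36: heading 198 -> 162
  -- iteration 4/10 --
  FD 10: (-24.388,-12.18) -> (-33.899,-9.09) [heading=162, draw]
  RT 36: heading 162 -> 126
  -- iteration 5/10 --
  FD 10: (-33.899,-9.09) -> (-39.777,-1) [heading=126, draw]
  RT 36: heading 126 -> 90
  -- iteration 6/10 --
  FD 10: (-39.777,-1) -> (-39.777,9) [heading=90, draw]
  RT 36: heading 90 -> 54
  -- iteration 7/10 --
  FD 10: (-39.777,9) -> (-33.899,17.09) [heading=54, draw]
  RT 36: heading 54 -> 18
  -- iteration 8/10 --
  FD 10: (-33.899,17.09) -> (-24.388,20.18) [heading=18, draw]
  RT 36: heading 18 -> 342
  -- iteration 9/10 --
  FD 10: (-24.388,20.18) -> (-14.878,17.09) [heading=342, draw]
  RT 36: heading 342 -> 306
  -- iteration 10/10 --
  FD 10: (-14.878,17.09) -> (-9,9) [heading=306, draw]
  RT 36: heading 306 -> 270
]
Final: pos=(-9,9), heading=270, 10 segment(s) drawn

Start position: (-9, 9)
Final position: (-9, 9)
Distance = 0; < 1e-6 -> CLOSED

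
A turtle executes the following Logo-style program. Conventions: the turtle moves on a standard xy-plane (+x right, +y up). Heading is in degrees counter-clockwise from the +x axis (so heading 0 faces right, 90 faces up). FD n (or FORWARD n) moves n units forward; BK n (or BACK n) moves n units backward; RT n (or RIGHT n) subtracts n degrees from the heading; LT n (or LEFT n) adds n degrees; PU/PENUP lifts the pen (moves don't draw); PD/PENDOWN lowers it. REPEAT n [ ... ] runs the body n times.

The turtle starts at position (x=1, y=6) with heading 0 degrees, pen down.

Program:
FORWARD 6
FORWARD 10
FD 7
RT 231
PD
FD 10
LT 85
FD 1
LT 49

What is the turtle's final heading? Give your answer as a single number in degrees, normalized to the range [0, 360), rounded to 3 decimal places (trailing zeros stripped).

Answer: 263

Derivation:
Executing turtle program step by step:
Start: pos=(1,6), heading=0, pen down
FD 6: (1,6) -> (7,6) [heading=0, draw]
FD 10: (7,6) -> (17,6) [heading=0, draw]
FD 7: (17,6) -> (24,6) [heading=0, draw]
RT 231: heading 0 -> 129
PD: pen down
FD 10: (24,6) -> (17.707,13.771) [heading=129, draw]
LT 85: heading 129 -> 214
FD 1: (17.707,13.771) -> (16.878,13.212) [heading=214, draw]
LT 49: heading 214 -> 263
Final: pos=(16.878,13.212), heading=263, 5 segment(s) drawn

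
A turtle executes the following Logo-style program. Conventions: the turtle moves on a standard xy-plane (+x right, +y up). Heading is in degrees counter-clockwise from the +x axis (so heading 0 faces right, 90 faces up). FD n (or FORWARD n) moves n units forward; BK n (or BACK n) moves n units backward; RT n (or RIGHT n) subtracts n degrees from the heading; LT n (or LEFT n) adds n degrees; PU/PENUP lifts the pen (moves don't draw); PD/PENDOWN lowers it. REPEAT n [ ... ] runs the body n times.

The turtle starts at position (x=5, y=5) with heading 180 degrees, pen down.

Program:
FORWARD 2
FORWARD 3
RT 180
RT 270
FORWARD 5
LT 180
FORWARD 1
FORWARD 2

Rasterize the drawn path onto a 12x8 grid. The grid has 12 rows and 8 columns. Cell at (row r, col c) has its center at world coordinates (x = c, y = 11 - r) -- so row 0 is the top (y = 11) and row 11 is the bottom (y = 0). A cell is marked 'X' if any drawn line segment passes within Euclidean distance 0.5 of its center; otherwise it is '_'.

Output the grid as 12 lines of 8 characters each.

Segment 0: (5,5) -> (3,5)
Segment 1: (3,5) -> (0,5)
Segment 2: (0,5) -> (-0,10)
Segment 3: (-0,10) -> (-0,9)
Segment 4: (-0,9) -> (-0,7)

Answer: ________
X_______
X_______
X_______
X_______
X_______
XXXXXX__
________
________
________
________
________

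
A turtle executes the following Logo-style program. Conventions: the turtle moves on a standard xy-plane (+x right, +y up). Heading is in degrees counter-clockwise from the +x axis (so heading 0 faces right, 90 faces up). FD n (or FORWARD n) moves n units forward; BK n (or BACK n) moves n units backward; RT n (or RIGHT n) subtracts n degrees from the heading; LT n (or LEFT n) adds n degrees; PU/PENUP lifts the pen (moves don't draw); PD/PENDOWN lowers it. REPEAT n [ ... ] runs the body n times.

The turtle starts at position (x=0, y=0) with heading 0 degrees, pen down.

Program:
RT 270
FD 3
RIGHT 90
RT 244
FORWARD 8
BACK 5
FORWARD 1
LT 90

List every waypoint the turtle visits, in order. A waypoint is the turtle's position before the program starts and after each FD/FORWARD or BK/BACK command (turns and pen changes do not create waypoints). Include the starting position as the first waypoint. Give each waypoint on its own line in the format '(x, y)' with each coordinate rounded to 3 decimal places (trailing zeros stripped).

Answer: (0, 0)
(0, 3)
(-3.507, 10.19)
(-1.315, 5.696)
(-1.753, 6.595)

Derivation:
Executing turtle program step by step:
Start: pos=(0,0), heading=0, pen down
RT 270: heading 0 -> 90
FD 3: (0,0) -> (0,3) [heading=90, draw]
RT 90: heading 90 -> 0
RT 244: heading 0 -> 116
FD 8: (0,3) -> (-3.507,10.19) [heading=116, draw]
BK 5: (-3.507,10.19) -> (-1.315,5.696) [heading=116, draw]
FD 1: (-1.315,5.696) -> (-1.753,6.595) [heading=116, draw]
LT 90: heading 116 -> 206
Final: pos=(-1.753,6.595), heading=206, 4 segment(s) drawn
Waypoints (5 total):
(0, 0)
(0, 3)
(-3.507, 10.19)
(-1.315, 5.696)
(-1.753, 6.595)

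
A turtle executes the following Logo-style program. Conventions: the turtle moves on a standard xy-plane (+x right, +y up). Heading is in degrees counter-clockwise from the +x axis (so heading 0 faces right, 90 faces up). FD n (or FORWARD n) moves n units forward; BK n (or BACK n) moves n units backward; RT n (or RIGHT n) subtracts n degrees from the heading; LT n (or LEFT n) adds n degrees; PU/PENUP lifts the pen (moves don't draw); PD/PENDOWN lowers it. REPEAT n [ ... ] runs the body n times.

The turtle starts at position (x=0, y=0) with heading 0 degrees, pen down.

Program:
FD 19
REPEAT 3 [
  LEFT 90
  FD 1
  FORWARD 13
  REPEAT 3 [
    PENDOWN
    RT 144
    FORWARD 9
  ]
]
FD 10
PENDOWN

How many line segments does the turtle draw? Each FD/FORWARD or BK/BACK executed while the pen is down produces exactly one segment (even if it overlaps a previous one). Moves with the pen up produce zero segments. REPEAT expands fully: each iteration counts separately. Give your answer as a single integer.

Executing turtle program step by step:
Start: pos=(0,0), heading=0, pen down
FD 19: (0,0) -> (19,0) [heading=0, draw]
REPEAT 3 [
  -- iteration 1/3 --
  LT 90: heading 0 -> 90
  FD 1: (19,0) -> (19,1) [heading=90, draw]
  FD 13: (19,1) -> (19,14) [heading=90, draw]
  REPEAT 3 [
    -- iteration 1/3 --
    PD: pen down
    RT 144: heading 90 -> 306
    FD 9: (19,14) -> (24.29,6.719) [heading=306, draw]
    -- iteration 2/3 --
    PD: pen down
    RT 144: heading 306 -> 162
    FD 9: (24.29,6.719) -> (15.731,9.5) [heading=162, draw]
    -- iteration 3/3 --
    PD: pen down
    RT 144: heading 162 -> 18
    FD 9: (15.731,9.5) -> (24.29,12.281) [heading=18, draw]
  ]
  -- iteration 2/3 --
  LT 90: heading 18 -> 108
  FD 1: (24.29,12.281) -> (23.981,13.232) [heading=108, draw]
  FD 13: (23.981,13.232) -> (19.964,25.596) [heading=108, draw]
  REPEAT 3 [
    -- iteration 1/3 --
    PD: pen down
    RT 144: heading 108 -> 324
    FD 9: (19.964,25.596) -> (27.245,20.306) [heading=324, draw]
    -- iteration 2/3 --
    PD: pen down
    RT 144: heading 324 -> 180
    FD 9: (27.245,20.306) -> (18.245,20.306) [heading=180, draw]
    -- iteration 3/3 --
    PD: pen down
    RT 144: heading 180 -> 36
    FD 9: (18.245,20.306) -> (25.526,25.596) [heading=36, draw]
  ]
  -- iteration 3/3 --
  LT 90: heading 36 -> 126
  FD 1: (25.526,25.596) -> (24.938,26.405) [heading=126, draw]
  FD 13: (24.938,26.405) -> (17.297,36.922) [heading=126, draw]
  REPEAT 3 [
    -- iteration 1/3 --
    PD: pen down
    RT 144: heading 126 -> 342
    FD 9: (17.297,36.922) -> (25.857,34.141) [heading=342, draw]
    -- iteration 2/3 --
    PD: pen down
    RT 144: heading 342 -> 198
    FD 9: (25.857,34.141) -> (17.297,31.36) [heading=198, draw]
    -- iteration 3/3 --
    PD: pen down
    RT 144: heading 198 -> 54
    FD 9: (17.297,31.36) -> (22.587,38.641) [heading=54, draw]
  ]
]
FD 10: (22.587,38.641) -> (28.465,46.731) [heading=54, draw]
PD: pen down
Final: pos=(28.465,46.731), heading=54, 17 segment(s) drawn
Segments drawn: 17

Answer: 17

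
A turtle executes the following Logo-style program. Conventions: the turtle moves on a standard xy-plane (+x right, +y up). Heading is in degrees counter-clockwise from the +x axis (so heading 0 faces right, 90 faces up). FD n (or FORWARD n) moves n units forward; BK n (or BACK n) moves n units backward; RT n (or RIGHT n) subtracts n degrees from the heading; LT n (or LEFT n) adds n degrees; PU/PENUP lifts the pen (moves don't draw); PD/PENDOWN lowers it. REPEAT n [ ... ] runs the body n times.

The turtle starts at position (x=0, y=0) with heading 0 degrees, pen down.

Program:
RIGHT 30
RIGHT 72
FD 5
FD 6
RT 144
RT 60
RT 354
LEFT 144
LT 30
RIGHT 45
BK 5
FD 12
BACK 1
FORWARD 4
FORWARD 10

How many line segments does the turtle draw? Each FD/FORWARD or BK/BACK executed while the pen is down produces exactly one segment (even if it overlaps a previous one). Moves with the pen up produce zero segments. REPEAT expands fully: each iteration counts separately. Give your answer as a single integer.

Answer: 7

Derivation:
Executing turtle program step by step:
Start: pos=(0,0), heading=0, pen down
RT 30: heading 0 -> 330
RT 72: heading 330 -> 258
FD 5: (0,0) -> (-1.04,-4.891) [heading=258, draw]
FD 6: (-1.04,-4.891) -> (-2.287,-10.76) [heading=258, draw]
RT 144: heading 258 -> 114
RT 60: heading 114 -> 54
RT 354: heading 54 -> 60
LT 144: heading 60 -> 204
LT 30: heading 204 -> 234
RT 45: heading 234 -> 189
BK 5: (-2.287,-10.76) -> (2.651,-9.977) [heading=189, draw]
FD 12: (2.651,-9.977) -> (-9.201,-11.855) [heading=189, draw]
BK 1: (-9.201,-11.855) -> (-8.213,-11.698) [heading=189, draw]
FD 4: (-8.213,-11.698) -> (-12.164,-12.324) [heading=189, draw]
FD 10: (-12.164,-12.324) -> (-22.041,-13.888) [heading=189, draw]
Final: pos=(-22.041,-13.888), heading=189, 7 segment(s) drawn
Segments drawn: 7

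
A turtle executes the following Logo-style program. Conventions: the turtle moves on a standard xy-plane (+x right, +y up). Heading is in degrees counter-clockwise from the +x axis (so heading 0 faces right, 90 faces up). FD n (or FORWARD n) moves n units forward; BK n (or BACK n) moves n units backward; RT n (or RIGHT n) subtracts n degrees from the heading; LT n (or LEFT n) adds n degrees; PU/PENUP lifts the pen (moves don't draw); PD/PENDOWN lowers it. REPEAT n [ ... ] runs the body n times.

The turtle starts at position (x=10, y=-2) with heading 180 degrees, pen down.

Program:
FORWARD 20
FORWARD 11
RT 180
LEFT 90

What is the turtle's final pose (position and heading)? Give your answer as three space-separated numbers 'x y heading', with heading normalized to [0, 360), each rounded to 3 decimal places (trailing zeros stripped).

Executing turtle program step by step:
Start: pos=(10,-2), heading=180, pen down
FD 20: (10,-2) -> (-10,-2) [heading=180, draw]
FD 11: (-10,-2) -> (-21,-2) [heading=180, draw]
RT 180: heading 180 -> 0
LT 90: heading 0 -> 90
Final: pos=(-21,-2), heading=90, 2 segment(s) drawn

Answer: -21 -2 90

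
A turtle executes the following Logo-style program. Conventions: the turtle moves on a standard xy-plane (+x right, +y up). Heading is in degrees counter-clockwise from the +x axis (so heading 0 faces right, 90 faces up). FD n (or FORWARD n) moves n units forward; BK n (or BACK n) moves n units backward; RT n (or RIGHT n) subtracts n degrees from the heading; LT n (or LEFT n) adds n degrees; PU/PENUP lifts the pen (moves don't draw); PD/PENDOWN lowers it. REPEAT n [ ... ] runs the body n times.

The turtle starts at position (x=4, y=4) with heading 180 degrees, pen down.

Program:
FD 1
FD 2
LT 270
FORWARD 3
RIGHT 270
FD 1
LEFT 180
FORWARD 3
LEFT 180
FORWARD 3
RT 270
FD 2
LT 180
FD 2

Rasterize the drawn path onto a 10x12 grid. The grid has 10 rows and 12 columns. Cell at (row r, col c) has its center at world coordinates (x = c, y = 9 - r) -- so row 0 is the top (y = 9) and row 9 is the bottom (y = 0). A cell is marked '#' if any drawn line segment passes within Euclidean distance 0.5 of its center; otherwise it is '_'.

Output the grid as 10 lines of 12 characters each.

Segment 0: (4,4) -> (3,4)
Segment 1: (3,4) -> (1,4)
Segment 2: (1,4) -> (1,7)
Segment 3: (1,7) -> (0,7)
Segment 4: (0,7) -> (3,7)
Segment 5: (3,7) -> (0,7)
Segment 6: (0,7) -> (0,5)
Segment 7: (0,5) -> (0,7)

Answer: ____________
____________
####________
##__________
##__________
_####_______
____________
____________
____________
____________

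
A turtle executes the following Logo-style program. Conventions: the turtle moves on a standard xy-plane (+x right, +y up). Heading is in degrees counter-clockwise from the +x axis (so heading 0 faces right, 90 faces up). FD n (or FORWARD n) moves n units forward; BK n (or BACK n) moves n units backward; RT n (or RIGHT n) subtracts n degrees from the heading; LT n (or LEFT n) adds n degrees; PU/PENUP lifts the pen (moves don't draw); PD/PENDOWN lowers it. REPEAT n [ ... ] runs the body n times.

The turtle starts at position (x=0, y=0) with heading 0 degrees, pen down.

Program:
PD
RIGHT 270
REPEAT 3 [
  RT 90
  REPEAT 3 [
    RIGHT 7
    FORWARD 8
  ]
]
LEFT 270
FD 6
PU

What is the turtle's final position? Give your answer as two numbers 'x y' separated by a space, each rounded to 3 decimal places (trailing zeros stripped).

Executing turtle program step by step:
Start: pos=(0,0), heading=0, pen down
PD: pen down
RT 270: heading 0 -> 90
REPEAT 3 [
  -- iteration 1/3 --
  RT 90: heading 90 -> 0
  REPEAT 3 [
    -- iteration 1/3 --
    RT 7: heading 0 -> 353
    FD 8: (0,0) -> (7.94,-0.975) [heading=353, draw]
    -- iteration 2/3 --
    RT 7: heading 353 -> 346
    FD 8: (7.94,-0.975) -> (15.703,-2.91) [heading=346, draw]
    -- iteration 3/3 --
    RT 7: heading 346 -> 339
    FD 8: (15.703,-2.91) -> (23.171,-5.777) [heading=339, draw]
  ]
  -- iteration 2/3 --
  RT 90: heading 339 -> 249
  REPEAT 3 [
    -- iteration 1/3 --
    RT 7: heading 249 -> 242
    FD 8: (23.171,-5.777) -> (19.416,-12.841) [heading=242, draw]
    -- iteration 2/3 --
    RT 7: heading 242 -> 235
    FD 8: (19.416,-12.841) -> (14.827,-19.394) [heading=235, draw]
    -- iteration 3/3 --
    RT 7: heading 235 -> 228
    FD 8: (14.827,-19.394) -> (9.474,-25.339) [heading=228, draw]
  ]
  -- iteration 3/3 --
  RT 90: heading 228 -> 138
  REPEAT 3 [
    -- iteration 1/3 --
    RT 7: heading 138 -> 131
    FD 8: (9.474,-25.339) -> (4.225,-19.302) [heading=131, draw]
    -- iteration 2/3 --
    RT 7: heading 131 -> 124
    FD 8: (4.225,-19.302) -> (-0.248,-12.669) [heading=124, draw]
    -- iteration 3/3 --
    RT 7: heading 124 -> 117
    FD 8: (-0.248,-12.669) -> (-3.88,-5.541) [heading=117, draw]
  ]
]
LT 270: heading 117 -> 27
FD 6: (-3.88,-5.541) -> (1.466,-2.817) [heading=27, draw]
PU: pen up
Final: pos=(1.466,-2.817), heading=27, 10 segment(s) drawn

Answer: 1.466 -2.817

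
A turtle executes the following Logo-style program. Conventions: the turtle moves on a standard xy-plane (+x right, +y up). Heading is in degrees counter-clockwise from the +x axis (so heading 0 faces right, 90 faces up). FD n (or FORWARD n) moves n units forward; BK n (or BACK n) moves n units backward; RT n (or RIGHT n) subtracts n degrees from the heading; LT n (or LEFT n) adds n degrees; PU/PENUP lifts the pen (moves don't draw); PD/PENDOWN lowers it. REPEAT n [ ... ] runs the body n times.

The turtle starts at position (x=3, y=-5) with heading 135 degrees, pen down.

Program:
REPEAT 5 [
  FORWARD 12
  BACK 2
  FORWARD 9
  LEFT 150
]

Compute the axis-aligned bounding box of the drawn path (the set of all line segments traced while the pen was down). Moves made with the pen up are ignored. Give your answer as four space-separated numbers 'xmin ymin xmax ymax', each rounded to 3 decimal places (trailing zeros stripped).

Executing turtle program step by step:
Start: pos=(3,-5), heading=135, pen down
REPEAT 5 [
  -- iteration 1/5 --
  FD 12: (3,-5) -> (-5.485,3.485) [heading=135, draw]
  BK 2: (-5.485,3.485) -> (-4.071,2.071) [heading=135, draw]
  FD 9: (-4.071,2.071) -> (-10.435,8.435) [heading=135, draw]
  LT 150: heading 135 -> 285
  -- iteration 2/5 --
  FD 12: (-10.435,8.435) -> (-7.329,-3.156) [heading=285, draw]
  BK 2: (-7.329,-3.156) -> (-7.847,-1.224) [heading=285, draw]
  FD 9: (-7.847,-1.224) -> (-5.517,-9.918) [heading=285, draw]
  LT 150: heading 285 -> 75
  -- iteration 3/5 --
  FD 12: (-5.517,-9.918) -> (-2.412,1.674) [heading=75, draw]
  BK 2: (-2.412,1.674) -> (-2.929,-0.258) [heading=75, draw]
  FD 9: (-2.929,-0.258) -> (-0.6,8.435) [heading=75, draw]
  LT 150: heading 75 -> 225
  -- iteration 4/5 --
  FD 12: (-0.6,8.435) -> (-9.085,-0.05) [heading=225, draw]
  BK 2: (-9.085,-0.05) -> (-7.671,1.364) [heading=225, draw]
  FD 9: (-7.671,1.364) -> (-14.035,-5) [heading=225, draw]
  LT 150: heading 225 -> 15
  -- iteration 5/5 --
  FD 12: (-14.035,-5) -> (-2.444,-1.894) [heading=15, draw]
  BK 2: (-2.444,-1.894) -> (-4.376,-2.412) [heading=15, draw]
  FD 9: (-4.376,-2.412) -> (4.318,-0.082) [heading=15, draw]
  LT 150: heading 15 -> 165
]
Final: pos=(4.318,-0.082), heading=165, 15 segment(s) drawn

Segment endpoints: x in {-14.035, -10.435, -9.085, -7.847, -7.671, -7.329, -5.517, -5.485, -4.376, -4.071, -2.929, -2.444, -2.412, -0.6, 3, 4.318}, y in {-9.918, -5, -5, -3.156, -2.412, -1.894, -1.224, -0.258, -0.082, -0.05, 1.364, 1.674, 2.071, 3.485, 8.435}
xmin=-14.035, ymin=-9.918, xmax=4.318, ymax=8.435

Answer: -14.035 -9.918 4.318 8.435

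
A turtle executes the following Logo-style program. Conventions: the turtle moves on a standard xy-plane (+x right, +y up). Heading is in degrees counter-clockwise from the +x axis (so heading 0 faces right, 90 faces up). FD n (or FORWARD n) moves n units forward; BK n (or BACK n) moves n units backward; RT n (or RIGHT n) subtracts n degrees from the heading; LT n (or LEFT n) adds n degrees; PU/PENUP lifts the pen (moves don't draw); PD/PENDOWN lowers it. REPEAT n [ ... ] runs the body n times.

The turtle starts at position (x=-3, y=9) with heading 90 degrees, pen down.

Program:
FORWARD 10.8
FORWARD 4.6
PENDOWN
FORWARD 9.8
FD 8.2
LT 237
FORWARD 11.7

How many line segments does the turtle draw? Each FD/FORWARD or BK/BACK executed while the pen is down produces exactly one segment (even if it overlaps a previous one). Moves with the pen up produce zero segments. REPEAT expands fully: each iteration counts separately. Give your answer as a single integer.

Answer: 5

Derivation:
Executing turtle program step by step:
Start: pos=(-3,9), heading=90, pen down
FD 10.8: (-3,9) -> (-3,19.8) [heading=90, draw]
FD 4.6: (-3,19.8) -> (-3,24.4) [heading=90, draw]
PD: pen down
FD 9.8: (-3,24.4) -> (-3,34.2) [heading=90, draw]
FD 8.2: (-3,34.2) -> (-3,42.4) [heading=90, draw]
LT 237: heading 90 -> 327
FD 11.7: (-3,42.4) -> (6.812,36.028) [heading=327, draw]
Final: pos=(6.812,36.028), heading=327, 5 segment(s) drawn
Segments drawn: 5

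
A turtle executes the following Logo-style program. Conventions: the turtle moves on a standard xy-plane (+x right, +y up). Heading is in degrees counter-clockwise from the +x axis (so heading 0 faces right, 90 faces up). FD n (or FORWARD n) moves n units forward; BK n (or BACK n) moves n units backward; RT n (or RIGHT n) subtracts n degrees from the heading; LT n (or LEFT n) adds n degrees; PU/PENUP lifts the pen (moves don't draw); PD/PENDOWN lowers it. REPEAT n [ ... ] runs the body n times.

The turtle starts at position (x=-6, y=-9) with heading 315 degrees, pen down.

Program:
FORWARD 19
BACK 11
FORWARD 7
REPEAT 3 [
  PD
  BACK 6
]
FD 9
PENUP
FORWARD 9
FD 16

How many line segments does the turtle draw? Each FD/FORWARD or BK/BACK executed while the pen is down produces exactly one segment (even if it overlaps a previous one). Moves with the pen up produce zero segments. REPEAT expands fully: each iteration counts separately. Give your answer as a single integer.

Answer: 7

Derivation:
Executing turtle program step by step:
Start: pos=(-6,-9), heading=315, pen down
FD 19: (-6,-9) -> (7.435,-22.435) [heading=315, draw]
BK 11: (7.435,-22.435) -> (-0.343,-14.657) [heading=315, draw]
FD 7: (-0.343,-14.657) -> (4.607,-19.607) [heading=315, draw]
REPEAT 3 [
  -- iteration 1/3 --
  PD: pen down
  BK 6: (4.607,-19.607) -> (0.364,-15.364) [heading=315, draw]
  -- iteration 2/3 --
  PD: pen down
  BK 6: (0.364,-15.364) -> (-3.879,-11.121) [heading=315, draw]
  -- iteration 3/3 --
  PD: pen down
  BK 6: (-3.879,-11.121) -> (-8.121,-6.879) [heading=315, draw]
]
FD 9: (-8.121,-6.879) -> (-1.757,-13.243) [heading=315, draw]
PU: pen up
FD 9: (-1.757,-13.243) -> (4.607,-19.607) [heading=315, move]
FD 16: (4.607,-19.607) -> (15.92,-30.92) [heading=315, move]
Final: pos=(15.92,-30.92), heading=315, 7 segment(s) drawn
Segments drawn: 7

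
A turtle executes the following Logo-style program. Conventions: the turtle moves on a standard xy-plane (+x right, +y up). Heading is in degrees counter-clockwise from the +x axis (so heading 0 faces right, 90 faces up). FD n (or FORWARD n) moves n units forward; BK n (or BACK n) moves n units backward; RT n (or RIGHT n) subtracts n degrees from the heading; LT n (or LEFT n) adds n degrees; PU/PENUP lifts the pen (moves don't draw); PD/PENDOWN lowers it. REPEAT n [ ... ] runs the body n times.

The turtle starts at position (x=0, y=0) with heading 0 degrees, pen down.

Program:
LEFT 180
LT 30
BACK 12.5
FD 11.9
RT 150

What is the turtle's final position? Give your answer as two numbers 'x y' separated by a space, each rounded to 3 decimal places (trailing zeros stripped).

Executing turtle program step by step:
Start: pos=(0,0), heading=0, pen down
LT 180: heading 0 -> 180
LT 30: heading 180 -> 210
BK 12.5: (0,0) -> (10.825,6.25) [heading=210, draw]
FD 11.9: (10.825,6.25) -> (0.52,0.3) [heading=210, draw]
RT 150: heading 210 -> 60
Final: pos=(0.52,0.3), heading=60, 2 segment(s) drawn

Answer: 0.52 0.3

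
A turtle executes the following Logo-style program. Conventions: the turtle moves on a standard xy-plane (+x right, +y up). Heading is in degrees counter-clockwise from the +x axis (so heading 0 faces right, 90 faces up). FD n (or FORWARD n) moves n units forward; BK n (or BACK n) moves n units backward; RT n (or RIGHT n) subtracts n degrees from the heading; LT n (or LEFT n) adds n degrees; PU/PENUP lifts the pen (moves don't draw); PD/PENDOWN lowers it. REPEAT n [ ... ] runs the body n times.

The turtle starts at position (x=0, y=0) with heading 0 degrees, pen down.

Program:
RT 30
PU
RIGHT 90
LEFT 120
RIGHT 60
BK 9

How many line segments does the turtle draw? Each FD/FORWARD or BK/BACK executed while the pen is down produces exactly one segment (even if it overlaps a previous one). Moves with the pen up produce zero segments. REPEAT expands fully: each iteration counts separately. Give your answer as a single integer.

Executing turtle program step by step:
Start: pos=(0,0), heading=0, pen down
RT 30: heading 0 -> 330
PU: pen up
RT 90: heading 330 -> 240
LT 120: heading 240 -> 0
RT 60: heading 0 -> 300
BK 9: (0,0) -> (-4.5,7.794) [heading=300, move]
Final: pos=(-4.5,7.794), heading=300, 0 segment(s) drawn
Segments drawn: 0

Answer: 0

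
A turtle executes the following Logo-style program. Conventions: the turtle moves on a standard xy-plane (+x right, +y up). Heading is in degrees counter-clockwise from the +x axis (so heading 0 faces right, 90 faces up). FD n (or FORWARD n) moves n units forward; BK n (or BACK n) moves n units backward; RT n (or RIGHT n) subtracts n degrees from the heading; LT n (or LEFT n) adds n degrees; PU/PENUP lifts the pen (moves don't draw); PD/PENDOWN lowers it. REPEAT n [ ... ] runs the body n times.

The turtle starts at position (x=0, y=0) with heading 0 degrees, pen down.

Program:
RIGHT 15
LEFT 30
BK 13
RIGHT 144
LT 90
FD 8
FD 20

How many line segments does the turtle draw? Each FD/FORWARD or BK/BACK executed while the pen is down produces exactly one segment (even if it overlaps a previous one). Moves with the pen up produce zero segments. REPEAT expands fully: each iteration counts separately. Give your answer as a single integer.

Executing turtle program step by step:
Start: pos=(0,0), heading=0, pen down
RT 15: heading 0 -> 345
LT 30: heading 345 -> 15
BK 13: (0,0) -> (-12.557,-3.365) [heading=15, draw]
RT 144: heading 15 -> 231
LT 90: heading 231 -> 321
FD 8: (-12.557,-3.365) -> (-6.34,-8.399) [heading=321, draw]
FD 20: (-6.34,-8.399) -> (9.203,-20.986) [heading=321, draw]
Final: pos=(9.203,-20.986), heading=321, 3 segment(s) drawn
Segments drawn: 3

Answer: 3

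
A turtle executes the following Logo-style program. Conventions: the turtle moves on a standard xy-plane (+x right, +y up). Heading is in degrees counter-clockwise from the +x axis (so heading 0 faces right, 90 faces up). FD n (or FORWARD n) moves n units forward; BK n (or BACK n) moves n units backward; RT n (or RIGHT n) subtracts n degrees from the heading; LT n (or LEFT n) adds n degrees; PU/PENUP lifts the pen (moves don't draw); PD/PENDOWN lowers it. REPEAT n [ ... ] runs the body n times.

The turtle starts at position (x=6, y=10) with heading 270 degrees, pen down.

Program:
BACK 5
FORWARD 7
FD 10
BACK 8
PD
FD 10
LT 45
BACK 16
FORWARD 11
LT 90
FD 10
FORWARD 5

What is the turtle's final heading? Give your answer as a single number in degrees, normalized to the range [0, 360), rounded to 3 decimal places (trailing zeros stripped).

Answer: 45

Derivation:
Executing turtle program step by step:
Start: pos=(6,10), heading=270, pen down
BK 5: (6,10) -> (6,15) [heading=270, draw]
FD 7: (6,15) -> (6,8) [heading=270, draw]
FD 10: (6,8) -> (6,-2) [heading=270, draw]
BK 8: (6,-2) -> (6,6) [heading=270, draw]
PD: pen down
FD 10: (6,6) -> (6,-4) [heading=270, draw]
LT 45: heading 270 -> 315
BK 16: (6,-4) -> (-5.314,7.314) [heading=315, draw]
FD 11: (-5.314,7.314) -> (2.464,-0.464) [heading=315, draw]
LT 90: heading 315 -> 45
FD 10: (2.464,-0.464) -> (9.536,6.607) [heading=45, draw]
FD 5: (9.536,6.607) -> (13.071,10.142) [heading=45, draw]
Final: pos=(13.071,10.142), heading=45, 9 segment(s) drawn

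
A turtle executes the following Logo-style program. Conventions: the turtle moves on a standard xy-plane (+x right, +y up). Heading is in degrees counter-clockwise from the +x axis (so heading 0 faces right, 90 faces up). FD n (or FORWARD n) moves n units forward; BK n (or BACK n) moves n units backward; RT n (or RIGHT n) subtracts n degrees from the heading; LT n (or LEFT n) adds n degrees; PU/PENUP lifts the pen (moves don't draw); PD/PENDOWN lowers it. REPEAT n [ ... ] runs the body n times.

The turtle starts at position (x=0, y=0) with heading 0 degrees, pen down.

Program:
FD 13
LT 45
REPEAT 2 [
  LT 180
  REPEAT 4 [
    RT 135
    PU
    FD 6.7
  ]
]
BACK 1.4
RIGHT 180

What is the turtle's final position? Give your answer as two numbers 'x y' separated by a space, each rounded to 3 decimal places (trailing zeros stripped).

Answer: 17.561 12.41

Derivation:
Executing turtle program step by step:
Start: pos=(0,0), heading=0, pen down
FD 13: (0,0) -> (13,0) [heading=0, draw]
LT 45: heading 0 -> 45
REPEAT 2 [
  -- iteration 1/2 --
  LT 180: heading 45 -> 225
  REPEAT 4 [
    -- iteration 1/4 --
    RT 135: heading 225 -> 90
    PU: pen up
    FD 6.7: (13,0) -> (13,6.7) [heading=90, move]
    -- iteration 2/4 --
    RT 135: heading 90 -> 315
    PU: pen up
    FD 6.7: (13,6.7) -> (17.738,1.962) [heading=315, move]
    -- iteration 3/4 --
    RT 135: heading 315 -> 180
    PU: pen up
    FD 6.7: (17.738,1.962) -> (11.038,1.962) [heading=180, move]
    -- iteration 4/4 --
    RT 135: heading 180 -> 45
    PU: pen up
    FD 6.7: (11.038,1.962) -> (15.775,6.7) [heading=45, move]
  ]
  -- iteration 2/2 --
  LT 180: heading 45 -> 225
  REPEAT 4 [
    -- iteration 1/4 --
    RT 135: heading 225 -> 90
    PU: pen up
    FD 6.7: (15.775,6.7) -> (15.775,13.4) [heading=90, move]
    -- iteration 2/4 --
    RT 135: heading 90 -> 315
    PU: pen up
    FD 6.7: (15.775,13.4) -> (20.513,8.662) [heading=315, move]
    -- iteration 3/4 --
    RT 135: heading 315 -> 180
    PU: pen up
    FD 6.7: (20.513,8.662) -> (13.813,8.662) [heading=180, move]
    -- iteration 4/4 --
    RT 135: heading 180 -> 45
    PU: pen up
    FD 6.7: (13.813,8.662) -> (18.55,13.4) [heading=45, move]
  ]
]
BK 1.4: (18.55,13.4) -> (17.561,12.41) [heading=45, move]
RT 180: heading 45 -> 225
Final: pos=(17.561,12.41), heading=225, 1 segment(s) drawn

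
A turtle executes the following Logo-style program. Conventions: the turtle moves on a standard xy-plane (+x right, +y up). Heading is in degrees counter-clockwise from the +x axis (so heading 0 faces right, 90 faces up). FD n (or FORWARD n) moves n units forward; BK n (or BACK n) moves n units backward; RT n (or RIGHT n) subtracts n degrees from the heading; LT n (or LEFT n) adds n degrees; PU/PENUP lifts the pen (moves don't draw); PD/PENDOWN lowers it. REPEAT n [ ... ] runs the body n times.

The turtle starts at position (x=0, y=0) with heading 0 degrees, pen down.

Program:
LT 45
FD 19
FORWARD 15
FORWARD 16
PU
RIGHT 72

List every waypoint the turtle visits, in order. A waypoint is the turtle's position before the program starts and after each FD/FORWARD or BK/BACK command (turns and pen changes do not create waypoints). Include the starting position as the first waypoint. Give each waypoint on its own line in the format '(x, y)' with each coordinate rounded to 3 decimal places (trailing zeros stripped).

Executing turtle program step by step:
Start: pos=(0,0), heading=0, pen down
LT 45: heading 0 -> 45
FD 19: (0,0) -> (13.435,13.435) [heading=45, draw]
FD 15: (13.435,13.435) -> (24.042,24.042) [heading=45, draw]
FD 16: (24.042,24.042) -> (35.355,35.355) [heading=45, draw]
PU: pen up
RT 72: heading 45 -> 333
Final: pos=(35.355,35.355), heading=333, 3 segment(s) drawn
Waypoints (4 total):
(0, 0)
(13.435, 13.435)
(24.042, 24.042)
(35.355, 35.355)

Answer: (0, 0)
(13.435, 13.435)
(24.042, 24.042)
(35.355, 35.355)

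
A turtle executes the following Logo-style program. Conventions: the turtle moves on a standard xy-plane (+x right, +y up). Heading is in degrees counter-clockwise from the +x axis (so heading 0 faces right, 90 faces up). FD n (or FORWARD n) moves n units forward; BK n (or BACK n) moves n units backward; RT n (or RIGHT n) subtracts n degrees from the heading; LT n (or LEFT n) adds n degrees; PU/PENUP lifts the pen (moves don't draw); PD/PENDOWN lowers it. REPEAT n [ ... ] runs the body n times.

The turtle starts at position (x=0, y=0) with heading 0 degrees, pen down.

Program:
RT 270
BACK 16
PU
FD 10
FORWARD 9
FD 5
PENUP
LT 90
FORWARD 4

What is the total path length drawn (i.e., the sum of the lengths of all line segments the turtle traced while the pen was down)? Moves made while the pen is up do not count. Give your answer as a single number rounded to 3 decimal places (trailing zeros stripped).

Answer: 16

Derivation:
Executing turtle program step by step:
Start: pos=(0,0), heading=0, pen down
RT 270: heading 0 -> 90
BK 16: (0,0) -> (0,-16) [heading=90, draw]
PU: pen up
FD 10: (0,-16) -> (0,-6) [heading=90, move]
FD 9: (0,-6) -> (0,3) [heading=90, move]
FD 5: (0,3) -> (0,8) [heading=90, move]
PU: pen up
LT 90: heading 90 -> 180
FD 4: (0,8) -> (-4,8) [heading=180, move]
Final: pos=(-4,8), heading=180, 1 segment(s) drawn

Segment lengths:
  seg 1: (0,0) -> (0,-16), length = 16
Total = 16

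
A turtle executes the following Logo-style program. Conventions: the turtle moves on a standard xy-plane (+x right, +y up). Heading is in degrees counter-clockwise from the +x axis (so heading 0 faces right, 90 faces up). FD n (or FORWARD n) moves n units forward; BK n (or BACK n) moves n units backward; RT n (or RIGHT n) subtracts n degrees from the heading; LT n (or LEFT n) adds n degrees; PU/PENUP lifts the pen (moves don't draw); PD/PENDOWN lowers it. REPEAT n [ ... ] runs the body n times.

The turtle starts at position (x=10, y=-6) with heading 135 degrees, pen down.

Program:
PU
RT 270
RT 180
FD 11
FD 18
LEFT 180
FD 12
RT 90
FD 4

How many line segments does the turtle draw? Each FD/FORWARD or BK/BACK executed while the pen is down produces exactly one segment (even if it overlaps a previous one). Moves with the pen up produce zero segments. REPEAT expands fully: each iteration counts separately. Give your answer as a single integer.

Executing turtle program step by step:
Start: pos=(10,-6), heading=135, pen down
PU: pen up
RT 270: heading 135 -> 225
RT 180: heading 225 -> 45
FD 11: (10,-6) -> (17.778,1.778) [heading=45, move]
FD 18: (17.778,1.778) -> (30.506,14.506) [heading=45, move]
LT 180: heading 45 -> 225
FD 12: (30.506,14.506) -> (22.021,6.021) [heading=225, move]
RT 90: heading 225 -> 135
FD 4: (22.021,6.021) -> (19.192,8.849) [heading=135, move]
Final: pos=(19.192,8.849), heading=135, 0 segment(s) drawn
Segments drawn: 0

Answer: 0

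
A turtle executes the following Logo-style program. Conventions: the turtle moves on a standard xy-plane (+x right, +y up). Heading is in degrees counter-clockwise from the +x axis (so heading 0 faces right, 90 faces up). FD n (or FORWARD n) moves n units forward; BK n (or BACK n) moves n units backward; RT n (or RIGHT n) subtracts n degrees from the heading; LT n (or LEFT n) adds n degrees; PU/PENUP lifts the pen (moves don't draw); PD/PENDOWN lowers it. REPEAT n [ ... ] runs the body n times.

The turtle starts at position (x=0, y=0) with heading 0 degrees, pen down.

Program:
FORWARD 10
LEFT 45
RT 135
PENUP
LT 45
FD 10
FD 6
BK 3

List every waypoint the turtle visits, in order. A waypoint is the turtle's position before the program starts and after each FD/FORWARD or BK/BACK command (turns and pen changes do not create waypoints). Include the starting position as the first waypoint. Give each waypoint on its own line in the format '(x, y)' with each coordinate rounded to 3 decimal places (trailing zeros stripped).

Answer: (0, 0)
(10, 0)
(17.071, -7.071)
(21.314, -11.314)
(19.192, -9.192)

Derivation:
Executing turtle program step by step:
Start: pos=(0,0), heading=0, pen down
FD 10: (0,0) -> (10,0) [heading=0, draw]
LT 45: heading 0 -> 45
RT 135: heading 45 -> 270
PU: pen up
LT 45: heading 270 -> 315
FD 10: (10,0) -> (17.071,-7.071) [heading=315, move]
FD 6: (17.071,-7.071) -> (21.314,-11.314) [heading=315, move]
BK 3: (21.314,-11.314) -> (19.192,-9.192) [heading=315, move]
Final: pos=(19.192,-9.192), heading=315, 1 segment(s) drawn
Waypoints (5 total):
(0, 0)
(10, 0)
(17.071, -7.071)
(21.314, -11.314)
(19.192, -9.192)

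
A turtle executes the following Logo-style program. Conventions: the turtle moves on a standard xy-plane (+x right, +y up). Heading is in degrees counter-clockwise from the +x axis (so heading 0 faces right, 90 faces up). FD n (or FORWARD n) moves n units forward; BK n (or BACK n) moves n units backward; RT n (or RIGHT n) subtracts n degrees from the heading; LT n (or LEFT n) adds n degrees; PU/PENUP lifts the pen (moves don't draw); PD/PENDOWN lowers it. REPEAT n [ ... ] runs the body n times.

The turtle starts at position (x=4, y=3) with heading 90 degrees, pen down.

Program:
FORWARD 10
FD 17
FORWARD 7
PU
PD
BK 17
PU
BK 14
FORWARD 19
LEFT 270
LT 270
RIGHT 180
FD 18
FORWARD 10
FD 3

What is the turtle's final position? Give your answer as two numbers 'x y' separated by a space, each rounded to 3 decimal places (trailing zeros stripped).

Answer: 4 56

Derivation:
Executing turtle program step by step:
Start: pos=(4,3), heading=90, pen down
FD 10: (4,3) -> (4,13) [heading=90, draw]
FD 17: (4,13) -> (4,30) [heading=90, draw]
FD 7: (4,30) -> (4,37) [heading=90, draw]
PU: pen up
PD: pen down
BK 17: (4,37) -> (4,20) [heading=90, draw]
PU: pen up
BK 14: (4,20) -> (4,6) [heading=90, move]
FD 19: (4,6) -> (4,25) [heading=90, move]
LT 270: heading 90 -> 0
LT 270: heading 0 -> 270
RT 180: heading 270 -> 90
FD 18: (4,25) -> (4,43) [heading=90, move]
FD 10: (4,43) -> (4,53) [heading=90, move]
FD 3: (4,53) -> (4,56) [heading=90, move]
Final: pos=(4,56), heading=90, 4 segment(s) drawn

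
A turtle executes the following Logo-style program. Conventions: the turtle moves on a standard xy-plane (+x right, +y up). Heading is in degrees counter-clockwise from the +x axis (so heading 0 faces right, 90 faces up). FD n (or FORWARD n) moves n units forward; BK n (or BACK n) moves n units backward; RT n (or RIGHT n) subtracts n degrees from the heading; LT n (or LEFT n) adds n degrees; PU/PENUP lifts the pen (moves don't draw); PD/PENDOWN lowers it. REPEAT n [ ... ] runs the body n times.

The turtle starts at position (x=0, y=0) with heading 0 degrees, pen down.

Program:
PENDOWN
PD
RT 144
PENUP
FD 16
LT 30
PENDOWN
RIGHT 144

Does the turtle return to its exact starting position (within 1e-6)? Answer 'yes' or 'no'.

Answer: no

Derivation:
Executing turtle program step by step:
Start: pos=(0,0), heading=0, pen down
PD: pen down
PD: pen down
RT 144: heading 0 -> 216
PU: pen up
FD 16: (0,0) -> (-12.944,-9.405) [heading=216, move]
LT 30: heading 216 -> 246
PD: pen down
RT 144: heading 246 -> 102
Final: pos=(-12.944,-9.405), heading=102, 0 segment(s) drawn

Start position: (0, 0)
Final position: (-12.944, -9.405)
Distance = 16; >= 1e-6 -> NOT closed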